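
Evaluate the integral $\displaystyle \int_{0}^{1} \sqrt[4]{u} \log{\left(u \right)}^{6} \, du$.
$\frac{2359296}{15625}$

Start from the elementary integral
$$J(a) = \int_{0}^{1} u^{a} \, du = \frac{1}{a + 1}.$$

Differentiating under the integral sign brings down a factor of $\ln u$:
$$\frac{dJ}{da} = \int_{0}^{1} u^{a} \log{\left(u \right)} \, du = - \frac{1}{\left(a + 1\right)^{2}}.$$

Repeating $6$ times in total — each differentiation brings down another $\ln u$ — gives
$$\frac{d^{6}J}{da^{6}} = \int_{0}^{1} u^{a} \log{\left(u \right)}^{6} \, du = \frac{720}{\left(a + 1\right)^{7}},$$
and the integrand here is exactly the target integrand, so $I = \frac{720}{\left(a + 1\right)^{7}}$.

Setting $a = \frac{1}{4}$:
$$I = \frac{2359296}{15625}.$$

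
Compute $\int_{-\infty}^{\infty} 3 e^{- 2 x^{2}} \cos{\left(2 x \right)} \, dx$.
$\frac{3 \sqrt{2} \sqrt{\pi}}{2 e^{\frac{1}{2}}}$

Treat the cosine frequency as a parameter and define $I(b) = \int_{-\infty}^{\infty} 3 e^{- 2 x^{2}} \cos{\left(b x \right)} \, dx$.

Differentiating under the integral sign,
$$I'(b) = \int_{-\infty}^{\infty} - 3 x e^{- 2 x^{2}} \sin{\left(b x \right)} \, dx.$$

Integrate $\int_{-\infty}^{\infty} x \sin(b x)\, e^{- 2 x^{2}}\, dx$ by parts with $u = \sin(b x)$ and $dv = x\, e^{- 2 x^{2}}\, dx$, giving $v = - \frac{e^{- 2 x^{2}}}{4}$. The boundary term vanishes and
$$\int_{-\infty}^{\infty} x \sin(b x)\, e^{- 2 x^{2}}\, dx = \frac{b}{4} \int_{-\infty}^{\infty} \cos(b x)\, e^{- 2 x^{2}}\, dx,$$
so $I'(b) = - \frac{b}{4}\, I(b)$.

This is a separable first-order ODE; solving with the initial condition $I(0) = \int_{-\infty}^{\infty} 3 e^{- 2 x^{2}}\,dx = \frac{3 \sqrt{2} \sqrt{\pi}}{2}$ gives
$$I(b) = \frac{3 \sqrt{2} \sqrt{\pi} e^{- \frac{b^{2}}{8}}}{2}.$$

Setting $b = 2$:
$$I = \frac{3 \sqrt{2} \sqrt{\pi}}{2 e^{\frac{1}{2}}}.$$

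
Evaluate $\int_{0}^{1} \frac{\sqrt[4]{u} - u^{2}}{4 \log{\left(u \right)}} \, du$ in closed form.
$- \frac{\log{\left(2 \right)}}{2} - \frac{\log{\left(3 \right)}}{4} + \frac{\log{\left(5 \right)}}{4}$

Introduce a parameter $a$ in the exponent: let $I(a) = \int_{0}^{1} \frac{\sqrt[4]{u} - u^{a}}{4 \log{\left(u \right)}} \, du$.

Since $\dfrac{\partial}{\partial a}\,u^{a} = u^{a} \ln u$, the $\ln u$ in the denominator cancels and
$$\frac{dI}{da} = \int_{0}^{1} - \frac{1}{4} u^{a} \, du = - \frac{1}{4} \left[\frac{u^{a+1}}{a+1}\right]_0^1 = - \frac{1}{4 a + 4}.$$

Integrating with respect to $a$ gives $I(a) = - \frac{\log{\left(a + 1 \right)}}{4} - \frac{\log{\left(2 \right)}}{2} + \frac{\log{\left(5 \right)}}{4} + C$.

At $a = \frac{1}{4}$ the integrand is identically $0$, so $I(\frac{1}{4}) = 0$. The closed form gives $0$, hence $C = 0$.

Setting $a = 2$:
$$I = - \frac{\log{\left(2 \right)}}{2} - \frac{\log{\left(3 \right)}}{4} + \frac{\log{\left(5 \right)}}{4}.$$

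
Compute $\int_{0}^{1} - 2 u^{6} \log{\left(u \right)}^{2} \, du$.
$- \frac{4}{343}$

Begin with the known integral
$$J(a) = \int_{0}^{1} - 2 u^{a} \, du = - \frac{2}{a + 1}.$$

Differentiating under the integral sign brings down a factor of $\ln u$:
$$\frac{dJ}{da} = \int_{0}^{1} - 2 u^{a} \log{\left(u \right)} \, du = \frac{2}{\left(a + 1\right)^{2}}.$$

Repeating twice in total — each differentiation brings down another $\ln u$ — gives
$$\frac{d^{2}J}{da^{2}} = \int_{0}^{1} - 2 u^{a} \log{\left(u \right)}^{2} \, du = - \frac{4}{\left(a + 1\right)^{3}},$$
and the integrand here is exactly the target integrand, so $I = - \frac{4}{\left(a + 1\right)^{3}}$.

Setting $a = 6$:
$$I = - \frac{4}{343}.$$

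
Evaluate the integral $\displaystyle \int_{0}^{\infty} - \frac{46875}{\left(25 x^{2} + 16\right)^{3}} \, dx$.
$- \frac{28125 \pi}{16384}$

Start from the standard arctangent integral
$$J(a) = \int_{0}^{\infty} - \frac{3}{a^{2} + x^{2}} \, dx = - \frac{3 \pi}{2 a}.$$

Differentiating under the integral sign with respect to $a$,
$$\frac{dJ}{da} = \int_{0}^{\infty} \frac{6 a}{\left(a^{2} + x^{2}\right)^{2}} \, dx = \frac{3 \pi}{2 a^{2}},$$
so $\int_{0}^{\infty} - \frac{3}{\left(a^{2} + x^{2}\right)^{2}} \, dx = - \frac{3 \pi}{4 a^{3}}$.

Repeating — each differentiation of $1/(x^2+a^2)^j$ produces $-2ja/(x^2+a^2)^{j+1}$ — and dividing through by $-2ja$ at each step yields, after $2$ differentiations in total,
$$\int_{0}^{\infty} - \frac{3}{\left(a^{2} + x^{2}\right)^{3}} \, dx = - \frac{9 \pi}{16 a^{5}}.$$

Setting $a = \frac{4}{5}$:
$$I = - \frac{28125 \pi}{16384}.$$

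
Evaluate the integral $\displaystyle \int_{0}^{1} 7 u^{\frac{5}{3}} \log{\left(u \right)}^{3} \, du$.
$- \frac{1701}{2048}$

Consider the simpler parametrised integral
$$J(a) = \int_{0}^{1} 7 u^{a} \, du = \frac{7}{a + 1}.$$

Differentiating under the integral sign brings down a factor of $\ln u$:
$$\frac{dJ}{da} = \int_{0}^{1} 7 u^{a} \log{\left(u \right)} \, du = - \frac{7}{\left(a + 1\right)^{2}}.$$

Repeating $3$ times in total — each differentiation brings down another $\ln u$ — gives
$$\frac{d^{3}J}{da^{3}} = \int_{0}^{1} 7 u^{a} \log{\left(u \right)}^{3} \, du = - \frac{42}{\left(a + 1\right)^{4}},$$
and the integrand here is exactly the target integrand, so $I = - \frac{42}{\left(a + 1\right)^{4}}$.

Setting $a = \frac{5}{3}$:
$$I = - \frac{1701}{2048}.$$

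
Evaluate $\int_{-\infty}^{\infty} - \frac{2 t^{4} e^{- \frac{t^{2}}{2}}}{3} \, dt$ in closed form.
$- 2 \sqrt{2} \sqrt{\pi}$

Consider the simpler parametrised integral
$$J(a) = \int_{-\infty}^{\infty} - \frac{2 e^{- a t^{2}}}{3} \, dt = - \frac{2 \sqrt{\pi}}{3 \sqrt{a}}.$$

Differentiating under the integral sign brings down a factor of $(-t^2)$:
$$\frac{dJ}{da} = \int_{-\infty}^{\infty} \frac{2 t^{2} e^{- a t^{2}}}{3} \, dt = \frac{\sqrt{\pi}}{3 a^{\frac{3}{2}}}.$$

Repeating twice in total — each differentiation brings down another $(-t^2)$ — gives
$$\frac{d^{2}J}{da^{2}} = \int_{-\infty}^{\infty} - \frac{2 t^{4} e^{- a t^{2}}}{3} \, dt = - \frac{\sqrt{\pi}}{2 a^{\frac{5}{2}}},$$
and the integrand here is exactly the target integrand, so $I = - \frac{\sqrt{\pi}}{2 a^{\frac{5}{2}}}$.

Setting $a = \frac{1}{2}$:
$$I = - 2 \sqrt{2} \sqrt{\pi}.$$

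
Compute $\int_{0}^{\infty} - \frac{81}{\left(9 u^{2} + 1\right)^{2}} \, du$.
$- \frac{27 \pi}{4}$

Start from the standard arctangent integral
$$J(a) = \int_{0}^{\infty} - \frac{1}{a^{2} + u^{2}} \, du = - \frac{\pi}{2 a}.$$

Differentiating under the integral sign with respect to $a$,
$$\frac{dJ}{da} = \int_{0}^{\infty} \frac{2 a}{\left(a^{2} + u^{2}\right)^{2}} \, du = \frac{\pi}{2 a^{2}},$$
so $\int_{0}^{\infty} - \frac{1}{\left(a^{2} + u^{2}\right)^{2}} \, du = - \frac{\pi}{4 a^{3}}$.

Setting $a = \frac{1}{3}$:
$$I = - \frac{27 \pi}{4}.$$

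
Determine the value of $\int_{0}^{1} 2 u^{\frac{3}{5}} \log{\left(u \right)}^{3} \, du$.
$- \frac{1875}{1024}$

Consider the simpler parametrised integral
$$J(a) = \int_{0}^{1} 2 u^{a} \, du = \frac{2}{a + 1}.$$

Differentiating under the integral sign brings down a factor of $\ln u$:
$$\frac{dJ}{da} = \int_{0}^{1} 2 u^{a} \log{\left(u \right)} \, du = - \frac{2}{\left(a + 1\right)^{2}}.$$

Repeating $3$ times in total — each differentiation brings down another $\ln u$ — gives
$$\frac{d^{3}J}{da^{3}} = \int_{0}^{1} 2 u^{a} \log{\left(u \right)}^{3} \, du = - \frac{12}{\left(a + 1\right)^{4}},$$
and the integrand here is exactly the target integrand, so $I = - \frac{12}{\left(a + 1\right)^{4}}$.

Setting $a = \frac{3}{5}$:
$$I = - \frac{1875}{1024}.$$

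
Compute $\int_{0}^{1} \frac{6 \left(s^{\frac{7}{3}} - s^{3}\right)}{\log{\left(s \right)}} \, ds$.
$- \log{\left(\frac{46656}{15625} \right)}$

Introduce a parameter $a$ in the exponent: let $I(a) = \int_{0}^{1} \frac{6 \left(s^{\frac{7}{3}} - s^{a}\right)}{\log{\left(s \right)}} \, ds$.

Since $\dfrac{\partial}{\partial a}\,s^{a} = s^{a} \ln s$, the $\ln s$ in the denominator cancels and
$$\frac{dI}{da} = \int_{0}^{1} -6 s^{a} \, ds = -6 \left[\frac{s^{a+1}}{a+1}\right]_0^1 = - \frac{6}{a + 1}.$$

Integrating with respect to $a$ gives $I(a) = - \log{\left(\frac{729 \left(a + 1\right)^{6}}{1000000} \right)} + C$.

At $a = \frac{7}{3}$ the integrand is identically $0$, so $I(\frac{7}{3}) = 0$. The closed form gives $0$, hence $C = 0$.

Setting $a = 3$:
$$I = - \log{\left(\frac{46656}{15625} \right)}.$$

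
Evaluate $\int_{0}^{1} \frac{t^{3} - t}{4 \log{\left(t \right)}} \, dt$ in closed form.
$\frac{\log{\left(2 \right)}}{4}$

Introduce a parameter $a$ in the exponent: let $I(a) = \int_{0}^{1} \frac{t^{3} - t^{a}}{4 \log{\left(t \right)}} \, dt$.

Since $\dfrac{\partial}{\partial a}\,t^{a} = t^{a} \ln t$, the $\ln t$ in the denominator cancels and
$$\frac{dI}{da} = \int_{0}^{1} - \frac{1}{4} t^{a} \, dt = - \frac{1}{4} \left[\frac{t^{a+1}}{a+1}\right]_0^1 = - \frac{1}{4 a + 4}.$$

Integrating with respect to $a$ gives $I(a) = - \frac{\log{\left(a + 1 \right)}}{4} + \frac{\log{\left(2 \right)}}{2} + C$.

At $a = 3$ the integrand is identically $0$, so $I(3) = 0$. The closed form gives $0$, hence $C = 0$.

Setting $a = 1$:
$$I = \frac{\log{\left(2 \right)}}{4}.$$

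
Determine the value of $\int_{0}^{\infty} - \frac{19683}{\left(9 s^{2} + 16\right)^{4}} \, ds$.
$- \frac{32805 \pi}{524288}$

Recall the elementary integral
$$J(a) = \int_{0}^{\infty} - \frac{3}{a^{2} + s^{2}} \, ds = - \frac{3 \pi}{2 a}.$$

Differentiating under the integral sign with respect to $a$,
$$\frac{dJ}{da} = \int_{0}^{\infty} \frac{6 a}{\left(a^{2} + s^{2}\right)^{2}} \, ds = \frac{3 \pi}{2 a^{2}},$$
so $\int_{0}^{\infty} - \frac{3}{\left(a^{2} + s^{2}\right)^{2}} \, ds = - \frac{3 \pi}{4 a^{3}}$.

Repeating — each differentiation of $1/(s^2+a^2)^j$ produces $-2ja/(s^2+a^2)^{j+1}$ — and dividing through by $-2ja$ at each step yields, after $3$ differentiations in total,
$$\int_{0}^{\infty} - \frac{3}{\left(a^{2} + s^{2}\right)^{4}} \, ds = - \frac{15 \pi}{32 a^{7}}.$$

Setting $a = \frac{4}{3}$:
$$I = - \frac{32805 \pi}{524288}.$$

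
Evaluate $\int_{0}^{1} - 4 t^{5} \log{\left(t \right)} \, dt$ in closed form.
$\frac{1}{9}$

Start from the elementary integral
$$J(a) = \int_{0}^{1} - 4 t^{a} \, dt = - \frac{4}{a + 1}.$$

Differentiating under the integral sign brings down a factor of $\ln t$:
$$\frac{dJ}{da} = \int_{0}^{1} - 4 t^{a} \log{\left(t \right)} \, dt = \frac{4}{\left(a + 1\right)^{2}}.$$

The integral on the left is $I$, so $I = \frac{4}{\left(a + 1\right)^{2}}$.

Setting $a = 5$:
$$I = \frac{1}{9}.$$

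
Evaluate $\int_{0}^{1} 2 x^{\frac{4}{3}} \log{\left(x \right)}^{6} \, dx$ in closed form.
$\frac{3149280}{823543}$

Begin with the known integral
$$J(a) = \int_{0}^{1} 2 x^{a} \, dx = \frac{2}{a + 1}.$$

Differentiating under the integral sign brings down a factor of $\ln x$:
$$\frac{dJ}{da} = \int_{0}^{1} 2 x^{a} \log{\left(x \right)} \, dx = - \frac{2}{\left(a + 1\right)^{2}}.$$

Repeating $6$ times in total — each differentiation brings down another $\ln x$ — gives
$$\frac{d^{6}J}{da^{6}} = \int_{0}^{1} 2 x^{a} \log{\left(x \right)}^{6} \, dx = \frac{1440}{\left(a + 1\right)^{7}},$$
and the integrand here is exactly the target integrand, so $I = \frac{1440}{\left(a + 1\right)^{7}}$.

Setting $a = \frac{4}{3}$:
$$I = \frac{3149280}{823543}.$$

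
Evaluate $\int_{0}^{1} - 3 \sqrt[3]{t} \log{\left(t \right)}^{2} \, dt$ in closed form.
$- \frac{81}{32}$

Begin with the known integral
$$J(a) = \int_{0}^{1} - 3 t^{a} \, dt = - \frac{3}{a + 1}.$$

Differentiating under the integral sign brings down a factor of $\ln t$:
$$\frac{dJ}{da} = \int_{0}^{1} - 3 t^{a} \log{\left(t \right)} \, dt = \frac{3}{\left(a + 1\right)^{2}}.$$

Repeating twice in total — each differentiation brings down another $\ln t$ — gives
$$\frac{d^{2}J}{da^{2}} = \int_{0}^{1} - 3 t^{a} \log{\left(t \right)}^{2} \, dt = - \frac{6}{\left(a + 1\right)^{3}},$$
and the integrand here is exactly the target integrand, so $I = - \frac{6}{\left(a + 1\right)^{3}}$.

Setting $a = \frac{1}{3}$:
$$I = - \frac{81}{32}.$$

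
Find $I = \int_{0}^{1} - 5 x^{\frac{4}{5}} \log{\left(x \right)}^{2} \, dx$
$- \frac{1250}{729}$

Begin with the known integral
$$J(a) = \int_{0}^{1} - 5 x^{a} \, dx = - \frac{5}{a + 1}.$$

Differentiating under the integral sign brings down a factor of $\ln x$:
$$\frac{dJ}{da} = \int_{0}^{1} - 5 x^{a} \log{\left(x \right)} \, dx = \frac{5}{\left(a + 1\right)^{2}}.$$

Repeating twice in total — each differentiation brings down another $\ln x$ — gives
$$\frac{d^{2}J}{da^{2}} = \int_{0}^{1} - 5 x^{a} \log{\left(x \right)}^{2} \, dx = - \frac{10}{\left(a + 1\right)^{3}},$$
and the integrand here is exactly the target integrand, so $I = - \frac{10}{\left(a + 1\right)^{3}}$.

Setting $a = \frac{4}{5}$:
$$I = - \frac{1250}{729}.$$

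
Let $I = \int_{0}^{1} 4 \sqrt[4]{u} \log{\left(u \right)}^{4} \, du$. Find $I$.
$\frac{98304}{3125}$

Consider the simpler parametrised integral
$$J(a) = \int_{0}^{1} 4 u^{a} \, du = \frac{4}{a + 1}.$$

Differentiating under the integral sign brings down a factor of $\ln u$:
$$\frac{dJ}{da} = \int_{0}^{1} 4 u^{a} \log{\left(u \right)} \, du = - \frac{4}{\left(a + 1\right)^{2}}.$$

Repeating $4$ times in total — each differentiation brings down another $\ln u$ — gives
$$\frac{d^{4}J}{da^{4}} = \int_{0}^{1} 4 u^{a} \log{\left(u \right)}^{4} \, du = \frac{96}{\left(a + 1\right)^{5}},$$
and the integrand here is exactly the target integrand, so $I = \frac{96}{\left(a + 1\right)^{5}}$.

Setting $a = \frac{1}{4}$:
$$I = \frac{98304}{3125}.$$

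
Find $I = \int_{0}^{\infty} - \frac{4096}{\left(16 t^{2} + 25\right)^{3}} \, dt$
$- \frac{192 \pi}{3125}$

Begin with the known result
$$J(a) = \int_{0}^{\infty} - \frac{1}{a^{2} + t^{2}} \, dt = - \frac{\pi}{2 a}.$$

Differentiating under the integral sign with respect to $a$,
$$\frac{dJ}{da} = \int_{0}^{\infty} \frac{2 a}{\left(a^{2} + t^{2}\right)^{2}} \, dt = \frac{\pi}{2 a^{2}},$$
so $\int_{0}^{\infty} - \frac{1}{\left(a^{2} + t^{2}\right)^{2}} \, dt = - \frac{\pi}{4 a^{3}}$.

Repeating — each differentiation of $1/(t^2+a^2)^j$ produces $-2ja/(t^2+a^2)^{j+1}$ — and dividing through by $-2ja$ at each step yields, after $2$ differentiations in total,
$$\int_{0}^{\infty} - \frac{1}{\left(a^{2} + t^{2}\right)^{3}} \, dt = - \frac{3 \pi}{16 a^{5}}.$$

Setting $a = \frac{5}{4}$:
$$I = - \frac{192 \pi}{3125}.$$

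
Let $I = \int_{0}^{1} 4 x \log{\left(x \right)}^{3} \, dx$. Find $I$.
$- \frac{3}{2}$

Begin with the known integral
$$J(a) = \int_{0}^{1} 4 x^{a} \, dx = \frac{4}{a + 1}.$$

Differentiating under the integral sign brings down a factor of $\ln x$:
$$\frac{dJ}{da} = \int_{0}^{1} 4 x^{a} \log{\left(x \right)} \, dx = - \frac{4}{\left(a + 1\right)^{2}}.$$

Repeating $3$ times in total — each differentiation brings down another $\ln x$ — gives
$$\frac{d^{3}J}{da^{3}} = \int_{0}^{1} 4 x^{a} \log{\left(x \right)}^{3} \, dx = - \frac{24}{\left(a + 1\right)^{4}},$$
and the integrand here is exactly the target integrand, so $I = - \frac{24}{\left(a + 1\right)^{4}}$.

Setting $a = 1$:
$$I = - \frac{3}{2}.$$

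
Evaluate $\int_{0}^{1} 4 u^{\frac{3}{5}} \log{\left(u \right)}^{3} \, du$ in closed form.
$- \frac{1875}{512}$

Consider the simpler parametrised integral
$$J(a) = \int_{0}^{1} 4 u^{a} \, du = \frac{4}{a + 1}.$$

Differentiating under the integral sign brings down a factor of $\ln u$:
$$\frac{dJ}{da} = \int_{0}^{1} 4 u^{a} \log{\left(u \right)} \, du = - \frac{4}{\left(a + 1\right)^{2}}.$$

Repeating $3$ times in total — each differentiation brings down another $\ln u$ — gives
$$\frac{d^{3}J}{da^{3}} = \int_{0}^{1} 4 u^{a} \log{\left(u \right)}^{3} \, du = - \frac{24}{\left(a + 1\right)^{4}},$$
and the integrand here is exactly the target integrand, so $I = - \frac{24}{\left(a + 1\right)^{4}}$.

Setting $a = \frac{3}{5}$:
$$I = - \frac{1875}{512}.$$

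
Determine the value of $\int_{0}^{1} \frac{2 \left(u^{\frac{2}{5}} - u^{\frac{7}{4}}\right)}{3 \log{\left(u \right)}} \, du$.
$\log{\left(\frac{2 \sqrt[3]{110} \cdot 7^{\frac{2}{3}}}{55} \right)}$

Consider the one-parameter family: let $I(a) = \int_{0}^{1} \frac{2 \left(- u^{\frac{7}{4}} + u^{a}\right)}{3 \log{\left(u \right)}} \, du$.

Since $\dfrac{\partial}{\partial a}\,u^{a} = u^{a} \ln u$, the $\ln u$ in the denominator cancels and
$$\frac{dI}{da} = \int_{0}^{1} \frac{2}{3} u^{a} \, du = \frac{2}{3} \left[\frac{u^{a+1}}{a+1}\right]_0^1 = \frac{2}{3 \left(a + 1\right)}.$$

Integrating with respect to $a$ gives $I(a) = \log{\left(\frac{2 \sqrt[3]{22} \left(a + 1\right)^{\frac{2}{3}}}{11} \right)} + C$.

At $a = \frac{7}{4}$ the integrand is identically $0$, so $I(\frac{7}{4}) = 0$. The closed form gives $0$, hence $C = 0$.

Setting $a = \frac{2}{5}$:
$$I = \log{\left(\frac{2 \sqrt[3]{110} \cdot 7^{\frac{2}{3}}}{55} \right)}.$$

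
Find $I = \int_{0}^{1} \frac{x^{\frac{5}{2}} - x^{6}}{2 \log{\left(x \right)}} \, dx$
$- \frac{\log{\left(2 \right)}}{2}$

Replace the exponent $6$ by a parameter $a$: let $I(a) = \int_{0}^{1} \frac{x^{\frac{5}{2}} - x^{a}}{2 \log{\left(x \right)}} \, dx$.

Since $\dfrac{\partial}{\partial a}\,x^{a} = x^{a} \ln x$, the $\ln x$ in the denominator cancels and
$$\frac{dI}{da} = \int_{0}^{1} - \frac{1}{2} x^{a} \, dx = - \frac{1}{2} \left[\frac{x^{a+1}}{a+1}\right]_0^1 = - \frac{1}{2 a + 2}.$$

Integrating with respect to $a$ gives $I(a) = - \frac{\log{\left(a + 1 \right)}}{2} - \frac{\log{\left(2 \right)}}{2} + \frac{\log{\left(7 \right)}}{2} + C$.

At $a = \frac{5}{2}$ the integrand is identically $0$, so $I(\frac{5}{2}) = 0$. The closed form gives $0$, hence $C = 0$.

Setting $a = 6$:
$$I = - \frac{\log{\left(2 \right)}}{2}.$$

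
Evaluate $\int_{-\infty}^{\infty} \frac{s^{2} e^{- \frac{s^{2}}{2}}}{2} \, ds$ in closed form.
$\frac{\sqrt{2} \sqrt{\pi}}{2}$

Start from the elementary integral
$$J(a) = \int_{-\infty}^{\infty} \frac{e^{- a s^{2}}}{2} \, ds = \frac{\sqrt{\pi}}{2 \sqrt{a}}.$$

Differentiating under the integral sign brings down a factor of $(-s^2)$:
$$\frac{dJ}{da} = \int_{-\infty}^{\infty} - \frac{s^{2} e^{- a s^{2}}}{2} \, ds = - \frac{\sqrt{\pi}}{4 a^{\frac{3}{2}}}.$$

The integral on the left is $-I$, so $I = \frac{\sqrt{\pi}}{4 a^{\frac{3}{2}}}$.

Setting $a = \frac{1}{2}$:
$$I = \frac{\sqrt{2} \sqrt{\pi}}{2}.$$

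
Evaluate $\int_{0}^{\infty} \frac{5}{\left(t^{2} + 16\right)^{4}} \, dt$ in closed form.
$\frac{25 \pi}{524288}$

Begin with the known result
$$J(a) = \int_{0}^{\infty} \frac{5}{a^{2} + t^{2}} \, dt = \frac{5 \pi}{2 a}.$$

Differentiating under the integral sign with respect to $a$,
$$\frac{dJ}{da} = \int_{0}^{\infty} - \frac{10 a}{\left(a^{2} + t^{2}\right)^{2}} \, dt = - \frac{5 \pi}{2 a^{2}},$$
so $\int_{0}^{\infty} \frac{5}{\left(a^{2} + t^{2}\right)^{2}} \, dt = \frac{5 \pi}{4 a^{3}}$.

Repeating — each differentiation of $1/(t^2+a^2)^j$ produces $-2ja/(t^2+a^2)^{j+1}$ — and dividing through by $-2ja$ at each step yields, after $3$ differentiations in total,
$$\int_{0}^{\infty} \frac{5}{\left(a^{2} + t^{2}\right)^{4}} \, dt = \frac{25 \pi}{32 a^{7}}.$$

Setting $a = 4$:
$$I = \frac{25 \pi}{524288}.$$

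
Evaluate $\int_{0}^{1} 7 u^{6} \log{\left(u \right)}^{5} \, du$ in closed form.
$- \frac{120}{16807}$

Start from the elementary integral
$$J(a) = \int_{0}^{1} 7 u^{a} \, du = \frac{7}{a + 1}.$$

Differentiating under the integral sign brings down a factor of $\ln u$:
$$\frac{dJ}{da} = \int_{0}^{1} 7 u^{a} \log{\left(u \right)} \, du = - \frac{7}{\left(a + 1\right)^{2}}.$$

Repeating $5$ times in total — each differentiation brings down another $\ln u$ — gives
$$\frac{d^{5}J}{da^{5}} = \int_{0}^{1} 7 u^{a} \log{\left(u \right)}^{5} \, du = - \frac{840}{\left(a + 1\right)^{6}},$$
and the integrand here is exactly the target integrand, so $I = - \frac{840}{\left(a + 1\right)^{6}}$.

Setting $a = 6$:
$$I = - \frac{120}{16807}.$$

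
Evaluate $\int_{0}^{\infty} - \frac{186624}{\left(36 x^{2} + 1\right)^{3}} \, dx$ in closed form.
$- 5832 \pi$

Recall the elementary integral
$$J(a) = \int_{0}^{\infty} - \frac{4}{a^{2} + x^{2}} \, dx = - \frac{2 \pi}{a}.$$

Differentiating under the integral sign with respect to $a$,
$$\frac{dJ}{da} = \int_{0}^{\infty} \frac{8 a}{\left(a^{2} + x^{2}\right)^{2}} \, dx = \frac{2 \pi}{a^{2}},$$
so $\int_{0}^{\infty} - \frac{4}{\left(a^{2} + x^{2}\right)^{2}} \, dx = - \frac{\pi}{a^{3}}$.

Repeating — each differentiation of $1/(x^2+a^2)^j$ produces $-2ja/(x^2+a^2)^{j+1}$ — and dividing through by $-2ja$ at each step yields, after $2$ differentiations in total,
$$\int_{0}^{\infty} - \frac{4}{\left(a^{2} + x^{2}\right)^{3}} \, dx = - \frac{3 \pi}{4 a^{5}}.$$

Setting $a = \frac{1}{6}$:
$$I = - 5832 \pi.$$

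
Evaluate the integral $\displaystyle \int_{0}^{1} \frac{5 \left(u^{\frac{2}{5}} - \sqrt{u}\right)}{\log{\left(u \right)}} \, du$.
$\log{\left(\frac{537824}{759375} \right)}$

Consider the one-parameter family: let $I(a) = \int_{0}^{1} \frac{5 \left(- \sqrt{u} + u^{a}\right)}{\log{\left(u \right)}} \, du$.

Since $\dfrac{\partial}{\partial a}\,u^{a} = u^{a} \ln u$, the $\ln u$ in the denominator cancels and
$$\frac{dI}{da} = \int_{0}^{1} 5 u^{a} \, du = 5 \left[\frac{u^{a+1}}{a+1}\right]_0^1 = \frac{5}{a + 1}.$$

Integrating with respect to $a$ gives $I(a) = \log{\left(\frac{32 \left(a + 1\right)^{5}}{243} \right)} + C$.

At $a = \frac{1}{2}$ the integrand is identically $0$, so $I(\frac{1}{2}) = 0$. The closed form gives $0$, hence $C = 0$.

Setting $a = \frac{2}{5}$:
$$I = \log{\left(\frac{537824}{759375} \right)}.$$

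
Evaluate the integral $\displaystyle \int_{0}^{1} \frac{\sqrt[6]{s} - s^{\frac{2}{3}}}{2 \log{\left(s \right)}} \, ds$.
$- \log{\left(10 \right)} + \frac{\log{\left(70 \right)}}{2}$

Consider the one-parameter family: let $I(a) = \int_{0}^{1} \frac{- s^{\frac{2}{3}} + s^{a}}{2 \log{\left(s \right)}} \, ds$.

Since $\dfrac{\partial}{\partial a}\,s^{a} = s^{a} \ln s$, the $\ln s$ in the denominator cancels and
$$\frac{dI}{da} = \int_{0}^{1} \frac{1}{2} s^{a} \, ds = \frac{1}{2} \left[\frac{s^{a+1}}{a+1}\right]_0^1 = \frac{1}{2 \left(a + 1\right)}.$$

Integrating with respect to $a$ gives $I(a) = \log{\left(\frac{\sqrt{15} \sqrt{a + 1}}{5} \right)} + C$.

At $a = \frac{2}{3}$ the integrand is identically $0$, so $I(\frac{2}{3}) = 0$. The closed form gives $0$, hence $C = 0$.

Setting $a = \frac{1}{6}$:
$$I = - \log{\left(10 \right)} + \frac{\log{\left(70 \right)}}{2}.$$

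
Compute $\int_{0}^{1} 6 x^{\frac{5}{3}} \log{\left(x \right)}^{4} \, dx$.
$\frac{2187}{2048}$

Consider the simpler parametrised integral
$$J(a) = \int_{0}^{1} 6 x^{a} \, dx = \frac{6}{a + 1}.$$

Differentiating under the integral sign brings down a factor of $\ln x$:
$$\frac{dJ}{da} = \int_{0}^{1} 6 x^{a} \log{\left(x \right)} \, dx = - \frac{6}{\left(a + 1\right)^{2}}.$$

Repeating $4$ times in total — each differentiation brings down another $\ln x$ — gives
$$\frac{d^{4}J}{da^{4}} = \int_{0}^{1} 6 x^{a} \log{\left(x \right)}^{4} \, dx = \frac{144}{\left(a + 1\right)^{5}},$$
and the integrand here is exactly the target integrand, so $I = \frac{144}{\left(a + 1\right)^{5}}$.

Setting $a = \frac{5}{3}$:
$$I = \frac{2187}{2048}.$$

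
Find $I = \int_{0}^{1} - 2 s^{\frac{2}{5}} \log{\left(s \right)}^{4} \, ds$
$- \frac{150000}{16807}$

Begin with the known integral
$$J(a) = \int_{0}^{1} - 2 s^{a} \, ds = - \frac{2}{a + 1}.$$

Differentiating under the integral sign brings down a factor of $\ln s$:
$$\frac{dJ}{da} = \int_{0}^{1} - 2 s^{a} \log{\left(s \right)} \, ds = \frac{2}{\left(a + 1\right)^{2}}.$$

Repeating $4$ times in total — each differentiation brings down another $\ln s$ — gives
$$\frac{d^{4}J}{da^{4}} = \int_{0}^{1} - 2 s^{a} \log{\left(s \right)}^{4} \, ds = - \frac{48}{\left(a + 1\right)^{5}},$$
and the integrand here is exactly the target integrand, so $I = - \frac{48}{\left(a + 1\right)^{5}}$.

Setting $a = \frac{2}{5}$:
$$I = - \frac{150000}{16807}.$$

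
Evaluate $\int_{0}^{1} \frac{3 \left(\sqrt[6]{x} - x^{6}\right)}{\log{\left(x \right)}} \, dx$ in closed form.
$- \log{\left(216 \right)}$

Consider the one-parameter family: let $I(a) = \int_{0}^{1} \frac{3 \left(- x^{6} + x^{a}\right)}{\log{\left(x \right)}} \, dx$.

Since $\dfrac{\partial}{\partial a}\,x^{a} = x^{a} \ln x$, the $\ln x$ in the denominator cancels and
$$\frac{dI}{da} = \int_{0}^{1} 3 x^{a} \, dx = 3 \left[\frac{x^{a+1}}{a+1}\right]_0^1 = \frac{3}{a + 1}.$$

Integrating with respect to $a$ gives $I(a) = \log{\left(\frac{\left(a + 1\right)^{3}}{343} \right)} + C$.

At $a = 6$ the integrand is identically $0$, so $I(6) = 0$. The closed form gives $0$, hence $C = 0$.

Setting $a = \frac{1}{6}$:
$$I = - \log{\left(216 \right)}.$$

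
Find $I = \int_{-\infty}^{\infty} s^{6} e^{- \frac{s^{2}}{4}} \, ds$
$240 \sqrt{\pi}$

Begin with the known integral
$$J(a) = \int_{-\infty}^{\infty} e^{- a s^{2}} \, ds = \frac{\sqrt{\pi}}{\sqrt{a}}.$$

Differentiating under the integral sign brings down a factor of $(-s^2)$:
$$\frac{dJ}{da} = \int_{-\infty}^{\infty} - s^{2} e^{- a s^{2}} \, ds = - \frac{\sqrt{\pi}}{2 a^{\frac{3}{2}}}.$$

Repeating $3$ times in total — each differentiation brings down another $(-s^2)$ — gives
$$\frac{d^{3}J}{da^{3}} = \int_{-\infty}^{\infty} - s^{6} e^{- a s^{2}} \, ds = - \frac{15 \sqrt{\pi}}{8 a^{\frac{7}{2}}},$$
and the integrand here is $(-1)^{3}$ times the target integrand, so $I = (-1)^{3}\,\frac{d^{3}J}{da^{3}} = \frac{15 \sqrt{\pi}}{8 a^{\frac{7}{2}}}$.

Setting $a = \frac{1}{4}$:
$$I = 240 \sqrt{\pi}.$$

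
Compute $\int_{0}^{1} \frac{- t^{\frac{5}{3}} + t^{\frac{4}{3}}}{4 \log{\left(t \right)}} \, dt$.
$\log{\left(\frac{\sqrt[4]{14}}{2} \right)}$

Introduce a parameter $a$ in the exponent: let $I(a) = \int_{0}^{1} \frac{t^{\frac{4}{3}} - t^{a}}{4 \log{\left(t \right)}} \, dt$.

Since $\dfrac{\partial}{\partial a}\,t^{a} = t^{a} \ln t$, the $\ln t$ in the denominator cancels and
$$\frac{dI}{da} = \int_{0}^{1} - \frac{1}{4} t^{a} \, dt = - \frac{1}{4} \left[\frac{t^{a+1}}{a+1}\right]_0^1 = - \frac{1}{4 a + 4}.$$

Integrating with respect to $a$ gives $I(a) = - \frac{\log{\left(a + 1 \right)}}{4} - \frac{\log{\left(3 \right)}}{4} + \frac{\log{\left(7 \right)}}{4} + C$.

At $a = \frac{4}{3}$ the integrand is identically $0$, so $I(\frac{4}{3}) = 0$. The closed form gives $0$, hence $C = 0$.

Setting $a = \frac{5}{3}$:
$$I = \log{\left(\frac{\sqrt[4]{14}}{2} \right)}.$$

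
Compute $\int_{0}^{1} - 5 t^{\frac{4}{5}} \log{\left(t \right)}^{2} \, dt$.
$- \frac{1250}{729}$

Begin with the known integral
$$J(a) = \int_{0}^{1} - 5 t^{a} \, dt = - \frac{5}{a + 1}.$$

Differentiating under the integral sign brings down a factor of $\ln t$:
$$\frac{dJ}{da} = \int_{0}^{1} - 5 t^{a} \log{\left(t \right)} \, dt = \frac{5}{\left(a + 1\right)^{2}}.$$

Repeating twice in total — each differentiation brings down another $\ln t$ — gives
$$\frac{d^{2}J}{da^{2}} = \int_{0}^{1} - 5 t^{a} \log{\left(t \right)}^{2} \, dt = - \frac{10}{\left(a + 1\right)^{3}},$$
and the integrand here is exactly the target integrand, so $I = - \frac{10}{\left(a + 1\right)^{3}}$.

Setting $a = \frac{4}{5}$:
$$I = - \frac{1250}{729}.$$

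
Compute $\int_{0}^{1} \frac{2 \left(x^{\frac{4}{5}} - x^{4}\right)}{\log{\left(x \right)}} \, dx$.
$\log{\left(\frac{81}{625} \right)}$

Replace the exponent $\frac{4}{5}$ by a parameter $a$: let $I(a) = \int_{0}^{1} \frac{2 \left(- x^{4} + x^{a}\right)}{\log{\left(x \right)}} \, dx$.

Since $\dfrac{\partial}{\partial a}\,x^{a} = x^{a} \ln x$, the $\ln x$ in the denominator cancels and
$$\frac{dI}{da} = \int_{0}^{1} 2 x^{a} \, dx = 2 \left[\frac{x^{a+1}}{a+1}\right]_0^1 = \frac{2}{a + 1}.$$

Integrating with respect to $a$ gives $I(a) = \log{\left(\frac{\left(a + 1\right)^{2}}{25} \right)} + C$.

At $a = 4$ the integrand is identically $0$, so $I(4) = 0$. The closed form gives $0$, hence $C = 0$.

Setting $a = \frac{4}{5}$:
$$I = \log{\left(\frac{81}{625} \right)}.$$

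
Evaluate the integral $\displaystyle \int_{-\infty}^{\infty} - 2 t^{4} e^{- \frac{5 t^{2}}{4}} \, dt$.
$- \frac{48 \sqrt{5} \sqrt{\pi}}{125}$

Consider the simpler parametrised integral
$$J(a) = \int_{-\infty}^{\infty} - 2 e^{- a t^{2}} \, dt = - \frac{2 \sqrt{\pi}}{\sqrt{a}}.$$

Differentiating under the integral sign brings down a factor of $(-t^2)$:
$$\frac{dJ}{da} = \int_{-\infty}^{\infty} 2 t^{2} e^{- a t^{2}} \, dt = \frac{\sqrt{\pi}}{a^{\frac{3}{2}}}.$$

Repeating twice in total — each differentiation brings down another $(-t^2)$ — gives
$$\frac{d^{2}J}{da^{2}} = \int_{-\infty}^{\infty} - 2 t^{4} e^{- a t^{2}} \, dt = - \frac{3 \sqrt{\pi}}{2 a^{\frac{5}{2}}},$$
and the integrand here is exactly the target integrand, so $I = - \frac{3 \sqrt{\pi}}{2 a^{\frac{5}{2}}}$.

Setting $a = \frac{5}{4}$:
$$I = - \frac{48 \sqrt{5} \sqrt{\pi}}{125}.$$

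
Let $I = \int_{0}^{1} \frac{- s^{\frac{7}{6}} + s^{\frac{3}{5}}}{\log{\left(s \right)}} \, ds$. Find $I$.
$\log{\left(\frac{48}{65} \right)}$

Consider the one-parameter family: let $I(a) = \int_{0}^{1} \frac{- s^{\frac{7}{6}} + s^{a}}{\log{\left(s \right)}} \, ds$.

Since $\dfrac{\partial}{\partial a}\,s^{a} = s^{a} \ln s$, the $\ln s$ in the denominator cancels and
$$\frac{dI}{da} = \int_{0}^{1} s^{a} \, ds = \left[\frac{s^{a+1}}{a+1}\right]_0^1 = \frac{1}{a + 1}.$$

Integrating with respect to $a$ gives $I(a) = \log{\left(\frac{6 a}{13} + \frac{6}{13} \right)} + C$.

At $a = \frac{7}{6}$ the integrand is identically $0$, so $I(\frac{7}{6}) = 0$. The closed form gives $0$, hence $C = 0$.

Setting $a = \frac{3}{5}$:
$$I = \log{\left(\frac{48}{65} \right)}.$$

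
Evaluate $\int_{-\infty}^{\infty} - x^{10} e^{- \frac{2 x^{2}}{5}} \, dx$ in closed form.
$- \frac{2953125 \sqrt{10} \sqrt{\pi}}{2048}$

Begin with the known integral
$$J(a) = \int_{-\infty}^{\infty} - e^{- a x^{2}} \, dx = - \frac{\sqrt{\pi}}{\sqrt{a}}.$$

Differentiating under the integral sign brings down a factor of $(-x^2)$:
$$\frac{dJ}{da} = \int_{-\infty}^{\infty} x^{2} e^{- a x^{2}} \, dx = \frac{\sqrt{\pi}}{2 a^{\frac{3}{2}}}.$$

Repeating $5$ times in total — each differentiation brings down another $(-x^2)$ — gives
$$\frac{d^{5}J}{da^{5}} = \int_{-\infty}^{\infty} x^{10} e^{- a x^{2}} \, dx = \frac{945 \sqrt{\pi}}{32 a^{\frac{11}{2}}},$$
and the integrand here is $(-1)^{5}$ times the target integrand, so $I = (-1)^{5}\,\frac{d^{5}J}{da^{5}} = - \frac{945 \sqrt{\pi}}{32 a^{\frac{11}{2}}}$.

Setting $a = \frac{2}{5}$:
$$I = - \frac{2953125 \sqrt{10} \sqrt{\pi}}{2048}.$$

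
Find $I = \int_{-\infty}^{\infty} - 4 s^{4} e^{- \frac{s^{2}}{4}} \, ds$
$- 96 \sqrt{\pi}$

Start from the elementary integral
$$J(a) = \int_{-\infty}^{\infty} - 4 e^{- a s^{2}} \, ds = - \frac{4 \sqrt{\pi}}{\sqrt{a}}.$$

Differentiating under the integral sign brings down a factor of $(-s^2)$:
$$\frac{dJ}{da} = \int_{-\infty}^{\infty} 4 s^{2} e^{- a s^{2}} \, ds = \frac{2 \sqrt{\pi}}{a^{\frac{3}{2}}}.$$

Repeating twice in total — each differentiation brings down another $(-s^2)$ — gives
$$\frac{d^{2}J}{da^{2}} = \int_{-\infty}^{\infty} - 4 s^{4} e^{- a s^{2}} \, ds = - \frac{3 \sqrt{\pi}}{a^{\frac{5}{2}}},$$
and the integrand here is exactly the target integrand, so $I = - \frac{3 \sqrt{\pi}}{a^{\frac{5}{2}}}$.

Setting $a = \frac{1}{4}$:
$$I = - 96 \sqrt{\pi}.$$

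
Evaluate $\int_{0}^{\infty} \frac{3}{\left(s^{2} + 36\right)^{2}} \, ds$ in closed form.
$\frac{\pi}{288}$

Start from the standard arctangent integral
$$J(a) = \int_{0}^{\infty} \frac{3}{a^{2} + s^{2}} \, ds = \frac{3 \pi}{2 a}.$$

Differentiating under the integral sign with respect to $a$,
$$\frac{dJ}{da} = \int_{0}^{\infty} - \frac{6 a}{\left(a^{2} + s^{2}\right)^{2}} \, ds = - \frac{3 \pi}{2 a^{2}},$$
so $\int_{0}^{\infty} \frac{3}{\left(a^{2} + s^{2}\right)^{2}} \, ds = \frac{3 \pi}{4 a^{3}}$.

Setting $a = 6$:
$$I = \frac{\pi}{288}.$$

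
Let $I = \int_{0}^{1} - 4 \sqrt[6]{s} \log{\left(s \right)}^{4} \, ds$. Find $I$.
$- \frac{746496}{16807}$

Start from the elementary integral
$$J(a) = \int_{0}^{1} - 4 s^{a} \, ds = - \frac{4}{a + 1}.$$

Differentiating under the integral sign brings down a factor of $\ln s$:
$$\frac{dJ}{da} = \int_{0}^{1} - 4 s^{a} \log{\left(s \right)} \, ds = \frac{4}{\left(a + 1\right)^{2}}.$$

Repeating $4$ times in total — each differentiation brings down another $\ln s$ — gives
$$\frac{d^{4}J}{da^{4}} = \int_{0}^{1} - 4 s^{a} \log{\left(s \right)}^{4} \, ds = - \frac{96}{\left(a + 1\right)^{5}},$$
and the integrand here is exactly the target integrand, so $I = - \frac{96}{\left(a + 1\right)^{5}}$.

Setting $a = \frac{1}{6}$:
$$I = - \frac{746496}{16807}.$$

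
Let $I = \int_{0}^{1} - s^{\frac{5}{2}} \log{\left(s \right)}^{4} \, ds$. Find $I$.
$- \frac{768}{16807}$

Consider the simpler parametrised integral
$$J(a) = \int_{0}^{1} - s^{a} \, ds = - \frac{1}{a + 1}.$$

Differentiating under the integral sign brings down a factor of $\ln s$:
$$\frac{dJ}{da} = \int_{0}^{1} - s^{a} \log{\left(s \right)} \, ds = \frac{1}{\left(a + 1\right)^{2}}.$$

Repeating $4$ times in total — each differentiation brings down another $\ln s$ — gives
$$\frac{d^{4}J}{da^{4}} = \int_{0}^{1} - s^{a} \log{\left(s \right)}^{4} \, ds = - \frac{24}{\left(a + 1\right)^{5}},$$
and the integrand here is exactly the target integrand, so $I = - \frac{24}{\left(a + 1\right)^{5}}$.

Setting $a = \frac{5}{2}$:
$$I = - \frac{768}{16807}.$$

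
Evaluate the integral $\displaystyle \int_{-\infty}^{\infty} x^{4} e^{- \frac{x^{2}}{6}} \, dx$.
$27 \sqrt{6} \sqrt{\pi}$

Begin with the known integral
$$J(a) = \int_{-\infty}^{\infty} e^{- a x^{2}} \, dx = \frac{\sqrt{\pi}}{\sqrt{a}}.$$

Differentiating under the integral sign brings down a factor of $(-x^2)$:
$$\frac{dJ}{da} = \int_{-\infty}^{\infty} - x^{2} e^{- a x^{2}} \, dx = - \frac{\sqrt{\pi}}{2 a^{\frac{3}{2}}}.$$

Repeating twice in total — each differentiation brings down another $(-x^2)$ — gives
$$\frac{d^{2}J}{da^{2}} = \int_{-\infty}^{\infty} x^{4} e^{- a x^{2}} \, dx = \frac{3 \sqrt{\pi}}{4 a^{\frac{5}{2}}},$$
and the integrand here is exactly the target integrand, so $I = \frac{3 \sqrt{\pi}}{4 a^{\frac{5}{2}}}$.

Setting $a = \frac{1}{6}$:
$$I = 27 \sqrt{6} \sqrt{\pi}.$$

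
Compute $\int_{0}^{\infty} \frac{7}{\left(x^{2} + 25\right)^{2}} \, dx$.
$\frac{7 \pi}{500}$

Begin with the known result
$$J(a) = \int_{0}^{\infty} \frac{7}{a^{2} + x^{2}} \, dx = \frac{7 \pi}{2 a}.$$

Differentiating under the integral sign with respect to $a$,
$$\frac{dJ}{da} = \int_{0}^{\infty} - \frac{14 a}{\left(a^{2} + x^{2}\right)^{2}} \, dx = - \frac{7 \pi}{2 a^{2}},$$
so $\int_{0}^{\infty} \frac{7}{\left(a^{2} + x^{2}\right)^{2}} \, dx = \frac{7 \pi}{4 a^{3}}$.

Setting $a = 5$:
$$I = \frac{7 \pi}{500}.$$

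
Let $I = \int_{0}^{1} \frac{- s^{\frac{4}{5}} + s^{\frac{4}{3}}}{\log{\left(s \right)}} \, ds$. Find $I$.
$\log{\left(\frac{35}{27} \right)}$

Introduce a parameter $a$ in the exponent: let $I(a) = \int_{0}^{1} \frac{- s^{\frac{4}{5}} + s^{a}}{\log{\left(s \right)}} \, ds$.

Since $\dfrac{\partial}{\partial a}\,s^{a} = s^{a} \ln s$, the $\ln s$ in the denominator cancels and
$$\frac{dI}{da} = \int_{0}^{1} s^{a} \, ds = \left[\frac{s^{a+1}}{a+1}\right]_0^1 = \frac{1}{a + 1}.$$

Integrating with respect to $a$ gives $I(a) = \log{\left(\frac{5 a}{9} + \frac{5}{9} \right)} + C$.

At $a = \frac{4}{5}$ the integrand is identically $0$, so $I(\frac{4}{5}) = 0$. The closed form gives $0$, hence $C = 0$.

Setting $a = \frac{4}{3}$:
$$I = \log{\left(\frac{35}{27} \right)}.$$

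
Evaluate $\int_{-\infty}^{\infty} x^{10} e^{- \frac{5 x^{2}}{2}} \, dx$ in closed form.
$\frac{189 \sqrt{10} \sqrt{\pi}}{3125}$

Begin with the known integral
$$J(a) = \int_{-\infty}^{\infty} e^{- a x^{2}} \, dx = \frac{\sqrt{\pi}}{\sqrt{a}}.$$

Differentiating under the integral sign brings down a factor of $(-x^2)$:
$$\frac{dJ}{da} = \int_{-\infty}^{\infty} - x^{2} e^{- a x^{2}} \, dx = - \frac{\sqrt{\pi}}{2 a^{\frac{3}{2}}}.$$

Repeating $5$ times in total — each differentiation brings down another $(-x^2)$ — gives
$$\frac{d^{5}J}{da^{5}} = \int_{-\infty}^{\infty} - x^{10} e^{- a x^{2}} \, dx = - \frac{945 \sqrt{\pi}}{32 a^{\frac{11}{2}}},$$
and the integrand here is $(-1)^{5}$ times the target integrand, so $I = (-1)^{5}\,\frac{d^{5}J}{da^{5}} = \frac{945 \sqrt{\pi}}{32 a^{\frac{11}{2}}}$.

Setting $a = \frac{5}{2}$:
$$I = \frac{189 \sqrt{10} \sqrt{\pi}}{3125}.$$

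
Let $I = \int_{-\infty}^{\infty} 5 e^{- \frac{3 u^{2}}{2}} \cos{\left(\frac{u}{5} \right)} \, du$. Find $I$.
$\frac{5 \sqrt{6} \sqrt{\pi}}{3 e^{\frac{1}{150}}}$

Let $b$ denote the cosine frequency and define $I(b) = \int_{-\infty}^{\infty} 5 e^{- \frac{3 u^{2}}{2}} \cos{\left(b u \right)} \, du$.

Differentiating under the integral sign,
$$I'(b) = \int_{-\infty}^{\infty} - 5 u e^{- \frac{3 u^{2}}{2}} \sin{\left(b u \right)} \, du.$$

Integrate $\int_{-\infty}^{\infty} u \sin(b u)\, e^{- \frac{3 u^{2}}{2}}\, du$ by parts with $w = \sin(b u)$ and $dv = u\, e^{- \frac{3 u^{2}}{2}}\, du$, giving $v = - \frac{e^{- \frac{3 u^{2}}{2}}}{3}$. The boundary term vanishes and
$$\int_{-\infty}^{\infty} u \sin(b u)\, e^{- \frac{3 u^{2}}{2}}\, du = \frac{b}{3} \int_{-\infty}^{\infty} \cos(b u)\, e^{- \frac{3 u^{2}}{2}}\, du,$$
so $I'(b) = - \frac{b}{3}\, I(b)$.

This is a separable first-order ODE; solving with the initial condition $I(0) = \int_{-\infty}^{\infty} 5 e^{- \frac{3 u^{2}}{2}}\,du = \frac{5 \sqrt{6} \sqrt{\pi}}{3}$ gives
$$I(b) = \frac{5 \sqrt{6} \sqrt{\pi} e^{- \frac{b^{2}}{6}}}{3}.$$

Setting $b = \frac{1}{5}$:
$$I = \frac{5 \sqrt{6} \sqrt{\pi}}{3 e^{\frac{1}{150}}}.$$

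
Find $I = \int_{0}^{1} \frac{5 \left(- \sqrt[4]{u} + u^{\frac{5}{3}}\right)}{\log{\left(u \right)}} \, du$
$- \log{\left(\frac{759375}{33554432} \right)}$

Consider the one-parameter family: let $I(a) = \int_{0}^{1} \frac{5 \left(u^{\frac{5}{3}} - u^{a}\right)}{\log{\left(u \right)}} \, du$.

Since $\dfrac{\partial}{\partial a}\,u^{a} = u^{a} \ln u$, the $\ln u$ in the denominator cancels and
$$\frac{dI}{da} = \int_{0}^{1} -5 u^{a} \, du = -5 \left[\frac{u^{a+1}}{a+1}\right]_0^1 = - \frac{5}{a + 1}.$$

Integrating with respect to $a$ gives $I(a) = - \log{\left(\frac{243 \left(a + 1\right)^{5}}{32768} \right)} + C$.

At $a = \frac{5}{3}$ the integrand is identically $0$, so $I(\frac{5}{3}) = 0$. The closed form gives $0$, hence $C = 0$.

Setting $a = \frac{1}{4}$:
$$I = - \log{\left(\frac{759375}{33554432} \right)}.$$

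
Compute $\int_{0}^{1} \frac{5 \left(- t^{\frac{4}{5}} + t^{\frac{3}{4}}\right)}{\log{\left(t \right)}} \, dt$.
$\log{\left(\frac{52521875}{60466176} \right)}$

Introduce a parameter $a$ in the exponent: let $I(a) = \int_{0}^{1} \frac{5 \left(- t^{\frac{4}{5}} + t^{a}\right)}{\log{\left(t \right)}} \, dt$.

Since $\dfrac{\partial}{\partial a}\,t^{a} = t^{a} \ln t$, the $\ln t$ in the denominator cancels and
$$\frac{dI}{da} = \int_{0}^{1} 5 t^{a} \, dt = 5 \left[\frac{t^{a+1}}{a+1}\right]_0^1 = \frac{5}{a + 1}.$$

Integrating with respect to $a$ gives $I(a) = \log{\left(\frac{3125 \left(a + 1\right)^{5}}{59049} \right)} + C$.

At $a = \frac{4}{5}$ the integrand is identically $0$, so $I(\frac{4}{5}) = 0$. The closed form gives $0$, hence $C = 0$.

Setting $a = \frac{3}{4}$:
$$I = \log{\left(\frac{52521875}{60466176} \right)}.$$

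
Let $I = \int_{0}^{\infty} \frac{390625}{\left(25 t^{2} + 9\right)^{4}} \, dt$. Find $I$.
$\frac{390625 \pi}{69984}$

Start from the standard arctangent integral
$$J(a) = \int_{0}^{\infty} \frac{1}{a^{2} + t^{2}} \, dt = \frac{\pi}{2 a}.$$

Differentiating under the integral sign with respect to $a$,
$$\frac{dJ}{da} = \int_{0}^{\infty} - \frac{2 a}{\left(a^{2} + t^{2}\right)^{2}} \, dt = - \frac{\pi}{2 a^{2}},$$
so $\int_{0}^{\infty} \frac{1}{\left(a^{2} + t^{2}\right)^{2}} \, dt = \frac{\pi}{4 a^{3}}$.

Repeating — each differentiation of $1/(t^2+a^2)^j$ produces $-2ja/(t^2+a^2)^{j+1}$ — and dividing through by $-2ja$ at each step yields, after $3$ differentiations in total,
$$\int_{0}^{\infty} \frac{1}{\left(a^{2} + t^{2}\right)^{4}} \, dt = \frac{5 \pi}{32 a^{7}}.$$

Setting $a = \frac{3}{5}$:
$$I = \frac{390625 \pi}{69984}.$$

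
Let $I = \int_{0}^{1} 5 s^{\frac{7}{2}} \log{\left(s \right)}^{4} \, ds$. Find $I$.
$\frac{1280}{19683}$

Consider the simpler parametrised integral
$$J(a) = \int_{0}^{1} 5 s^{a} \, ds = \frac{5}{a + 1}.$$

Differentiating under the integral sign brings down a factor of $\ln s$:
$$\frac{dJ}{da} = \int_{0}^{1} 5 s^{a} \log{\left(s \right)} \, ds = - \frac{5}{\left(a + 1\right)^{2}}.$$

Repeating $4$ times in total — each differentiation brings down another $\ln s$ — gives
$$\frac{d^{4}J}{da^{4}} = \int_{0}^{1} 5 s^{a} \log{\left(s \right)}^{4} \, ds = \frac{120}{\left(a + 1\right)^{5}},$$
and the integrand here is exactly the target integrand, so $I = \frac{120}{\left(a + 1\right)^{5}}$.

Setting $a = \frac{7}{2}$:
$$I = \frac{1280}{19683}.$$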